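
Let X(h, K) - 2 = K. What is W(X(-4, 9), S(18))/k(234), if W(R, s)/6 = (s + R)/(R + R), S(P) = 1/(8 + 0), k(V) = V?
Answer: 89/6864 ≈ 0.012966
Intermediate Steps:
S(P) = 1/8
X(h, K) = 2 + K
W(R, s) = 3*(R + s)/R (W(R, s) = 6*((s + R)/(R + R)) = 6*((R + s)/((2*R))) = 6*((R + s)*(1/(2*R))) = 6*((R + s)/(2*R)) = 3*(R + s)/R)
W(X(-4, 9), S(18))/k(234) = (3 + 3*(1/8)/(2 + 9))/234 = (3 + 3*(1/8)/11)*(1/234) = (3 + 3*(1/8)*(1/11))*(1/234) = (3 + 3/88)*(1/234) = (267/88)*(1/234) = 89/6864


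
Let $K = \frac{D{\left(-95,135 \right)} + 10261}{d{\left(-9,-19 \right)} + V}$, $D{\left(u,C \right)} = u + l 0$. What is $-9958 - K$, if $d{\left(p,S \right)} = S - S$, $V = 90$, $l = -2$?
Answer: $- \frac{453193}{45} \approx -10071.0$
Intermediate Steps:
$d{\left(p,S \right)} = 0$
$D{\left(u,C \right)} = u$ ($D{\left(u,C \right)} = u - 0 = u + 0 = u$)
$K = \frac{5083}{45}$ ($K = \frac{-95 + 10261}{0 + 90} = \frac{10166}{90} = 10166 \cdot \frac{1}{90} = \frac{5083}{45} \approx 112.96$)
$-9958 - K = -9958 - \frac{5083}{45} = - \frac{453193}{45}$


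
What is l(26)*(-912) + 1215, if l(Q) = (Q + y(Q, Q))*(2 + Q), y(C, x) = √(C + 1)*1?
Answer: -662721 - 76608*√3 ≈ -7.9541e+5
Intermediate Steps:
y(C, x) = √(1 + C) (y(C, x) = √(1 + C)*1 = √(1 + C))
l(Q) = (2 + Q)*(Q + √(1 + Q)) (l(Q) = (Q + √(1 + Q))*(2 + Q) = (2 + Q)*(Q + √(1 + Q)))
l(26)*(-912) + 1215 = (26² + 2*26 + 2*√(1 + 26) + 26*√(1 + 26))*(-912) + 1215 = (676 + 52 + 2*√27 + 26*√27)*(-912) + 1215 = (676 + 52 + 2*(3*√3) + 26*(3*√3))*(-912) + 1215 = (676 + 52 + 6*√3 + 78*√3)*(-912) + 1215 = (728 + 84*√3)*(-912) + 1215 = (-663936 - 76608*√3) + 1215 = -662721 - 76608*√3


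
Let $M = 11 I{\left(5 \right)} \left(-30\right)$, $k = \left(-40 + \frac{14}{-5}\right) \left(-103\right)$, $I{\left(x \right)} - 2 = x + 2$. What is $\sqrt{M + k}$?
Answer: $\frac{2 \sqrt{8990}}{5} \approx 37.926$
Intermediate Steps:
$I{\left(x \right)} = 4 + x$ ($I{\left(x \right)} = 2 + \left(x + 2\right) = 2 + \left(2 + x\right) = 4 + x$)
$k = \frac{22042}{5}$ ($k = \left(-40 + 14 \left(- \frac{1}{5}\right)\right) \left(-103\right) = \left(-40 - \frac{14}{5}\right) \left(-103\right) = \left(- \frac{214}{5}\right) \left(-103\right) = \frac{22042}{5} \approx 4408.4$)
$M = -2970$ ($M = 11 \left(4 + 5\right) \left(-30\right) = 11 \cdot 9 \left(-30\right) = 99 \left(-30\right) = -2970$)
$\sqrt{M + k} = \sqrt{-2970 + \frac{22042}{5}} = \sqrt{\frac{7192}{5}} = \frac{2 \sqrt{8990}}{5}$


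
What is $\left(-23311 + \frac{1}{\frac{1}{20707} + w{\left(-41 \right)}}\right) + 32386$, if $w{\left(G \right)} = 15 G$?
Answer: $\frac{115568325593}{12734804} \approx 9075.0$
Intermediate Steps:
$\left(-23311 + \frac{1}{\frac{1}{20707} + w{\left(-41 \right)}}\right) + 32386 = \left(-23311 + \frac{1}{\frac{1}{20707} + 15 \left(-41\right)}\right) + 32386 = \left(-23311 + \frac{1}{\frac{1}{20707} - 615}\right) + 32386 = \left(-23311 + \frac{1}{- \frac{12734804}{20707}}\right) + 32386 = \left(-23311 - \frac{20707}{12734804}\right) + 32386 = - \frac{296861036751}{12734804} + 32386 = \frac{115568325593}{12734804}$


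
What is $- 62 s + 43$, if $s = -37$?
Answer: $2337$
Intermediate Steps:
$- 62 s + 43 = \left(-62\right) \left(-37\right) + 43 = 2294 + 43 = 2337$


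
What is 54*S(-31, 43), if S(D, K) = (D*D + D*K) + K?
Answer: -17766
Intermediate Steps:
S(D, K) = K + D**2 + D*K (S(D, K) = (D**2 + D*K) + K = K + D**2 + D*K)
54*S(-31, 43) = 54*(43 + (-31)**2 - 31*43) = 54*(43 + 961 - 1333) = 54*(-329) = -17766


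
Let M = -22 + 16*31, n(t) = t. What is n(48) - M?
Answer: -426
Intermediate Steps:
M = 474 (M = -22 + 496 = 474)
n(48) - M = 48 - 1*474 = 48 - 474 = -426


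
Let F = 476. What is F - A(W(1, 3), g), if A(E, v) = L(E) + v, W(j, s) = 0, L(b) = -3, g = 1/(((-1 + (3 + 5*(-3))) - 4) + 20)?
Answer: 1436/3 ≈ 478.67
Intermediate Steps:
g = ⅓ (g = 1/(((-1 + (3 - 15)) - 4) + 20) = 1/(((-1 - 12) - 4) + 20) = 1/((-13 - 4) + 20) = 1/(-17 + 20) = 1/3 = ⅓ ≈ 0.33333)
A(E, v) = -3 + v
F - A(W(1, 3), g) = 476 - (-3 + ⅓) = 476 - 1*(-8/3) = 476 + 8/3 = 1436/3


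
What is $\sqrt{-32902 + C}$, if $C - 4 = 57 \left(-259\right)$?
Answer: $i \sqrt{47661} \approx 218.31 i$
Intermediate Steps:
$C = -14759$ ($C = 4 + 57 \left(-259\right) = 4 - 14763 = -14759$)
$\sqrt{-32902 + C} = \sqrt{-32902 - 14759} = \sqrt{-47661} = i \sqrt{47661}$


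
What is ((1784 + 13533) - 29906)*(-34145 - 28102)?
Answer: 908121483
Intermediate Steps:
((1784 + 13533) - 29906)*(-34145 - 28102) = (15317 - 29906)*(-62247) = -14589*(-62247) = 908121483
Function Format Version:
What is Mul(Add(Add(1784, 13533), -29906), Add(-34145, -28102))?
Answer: 908121483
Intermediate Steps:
Mul(Add(Add(1784, 13533), -29906), Add(-34145, -28102)) = Mul(Add(15317, -29906), -62247) = Mul(-14589, -62247) = 908121483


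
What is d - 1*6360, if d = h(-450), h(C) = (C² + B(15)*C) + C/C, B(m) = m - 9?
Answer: 193441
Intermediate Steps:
B(m) = -9 + m
h(C) = 1 + C² + 6*C (h(C) = (C² + (-9 + 15)*C) + C/C = (C² + 6*C) + 1 = 1 + C² + 6*C)
d = 199801 (d = 1 + (-450)² + 6*(-450) = 1 + 202500 - 2700 = 199801)
d - 1*6360 = 199801 - 1*6360 = 199801 - 6360 = 193441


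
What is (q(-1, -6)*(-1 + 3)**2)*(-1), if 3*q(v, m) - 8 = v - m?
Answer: -52/3 ≈ -17.333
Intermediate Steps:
q(v, m) = 8/3 - m/3 + v/3 (q(v, m) = 8/3 + (v - m)/3 = 8/3 + (-m/3 + v/3) = 8/3 - m/3 + v/3)
(q(-1, -6)*(-1 + 3)**2)*(-1) = ((8/3 - 1/3*(-6) + (1/3)*(-1))*(-1 + 3)**2)*(-1) = ((8/3 + 2 - 1/3)*2**2)*(-1) = ((13/3)*4)*(-1) = (52/3)*(-1) = -52/3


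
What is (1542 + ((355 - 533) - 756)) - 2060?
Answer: -1452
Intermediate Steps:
(1542 + ((355 - 533) - 756)) - 2060 = (1542 + (-178 - 756)) - 2060 = (1542 - 934) - 2060 = 608 - 2060 = -1452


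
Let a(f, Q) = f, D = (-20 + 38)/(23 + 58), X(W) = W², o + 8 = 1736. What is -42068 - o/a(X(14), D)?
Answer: -2061764/49 ≈ -42077.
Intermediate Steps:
o = 1728 (o = -8 + 1736 = 1728)
D = 2/9 (D = 18/81 = 18*(1/81) = 2/9 ≈ 0.22222)
-42068 - o/a(X(14), D) = -42068 - 1728/(14²) = -42068 - 1728/196 = -42068 - 1*432/49 = -42068 - 432/49 = -2061764/49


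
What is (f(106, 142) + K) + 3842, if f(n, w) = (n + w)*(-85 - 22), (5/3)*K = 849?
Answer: -110923/5 ≈ -22185.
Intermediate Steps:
K = 2547/5 (K = (⅗)*849 = 2547/5 ≈ 509.40)
f(n, w) = -107*n - 107*w (f(n, w) = (n + w)*(-107) = -107*n - 107*w)
(f(106, 142) + K) + 3842 = ((-107*106 - 107*142) + 2547/5) + 3842 = ((-11342 - 15194) + 2547/5) + 3842 = (-26536 + 2547/5) + 3842 = -130133/5 + 3842 = -110923/5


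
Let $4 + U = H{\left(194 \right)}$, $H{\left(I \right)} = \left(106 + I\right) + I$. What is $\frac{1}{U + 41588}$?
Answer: $\frac{1}{42078} \approx 2.3765 \cdot 10^{-5}$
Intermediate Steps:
$H{\left(I \right)} = 106 + 2 I$
$U = 490$ ($U = -4 + \left(106 + 2 \cdot 194\right) = -4 + \left(106 + 388\right) = -4 + 494 = 490$)
$\frac{1}{U + 41588} = \frac{1}{490 + 41588} = \frac{1}{42078}$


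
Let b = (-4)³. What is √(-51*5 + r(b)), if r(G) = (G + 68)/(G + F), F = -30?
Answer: I*√563389/47 ≈ 15.97*I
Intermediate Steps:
b = -64
r(G) = (68 + G)/(-30 + G) (r(G) = (G + 68)/(G - 30) = (68 + G)/(-30 + G))
√(-51*5 + r(b)) = √(-51*5 + (68 - 64)/(-30 - 64)) = √(-255 + 4/(-94)) = √(-255 - 1/94*4) = √(-255 - 2/47) = √(-11987/47) = I*√563389/47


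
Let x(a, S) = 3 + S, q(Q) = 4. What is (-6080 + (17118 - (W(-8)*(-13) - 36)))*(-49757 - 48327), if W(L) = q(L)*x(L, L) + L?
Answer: -1050479640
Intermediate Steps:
W(L) = 12 + 5*L (W(L) = 4*(3 + L) + L = (12 + 4*L) + L = 12 + 5*L)
(-6080 + (17118 - (W(-8)*(-13) - 36)))*(-49757 - 48327) = (-6080 + (17118 - ((12 + 5*(-8))*(-13) - 36)))*(-49757 - 48327) = (-6080 + (17118 - ((12 - 40)*(-13) - 36)))*(-98084) = (-6080 + (17118 - (-28*(-13) - 36)))*(-98084) = (-6080 + (17118 - (364 - 36)))*(-98084) = (-6080 + (17118 - 1*328))*(-98084) = (-6080 + (17118 - 328))*(-98084) = (-6080 + 16790)*(-98084) = 10710*(-98084) = -1050479640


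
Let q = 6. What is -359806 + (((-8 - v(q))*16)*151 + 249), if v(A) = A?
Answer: -393381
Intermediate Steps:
-359806 + (((-8 - v(q))*16)*151 + 249) = -359806 + (((-8 - 1*6)*16)*151 + 249) = -359806 + (((-8 - 6)*16)*151 + 249) = -359806 + (-14*16*151 + 249) = -359806 + (-224*151 + 249) = -359806 + (-33824 + 249) = -359806 - 33575 = -393381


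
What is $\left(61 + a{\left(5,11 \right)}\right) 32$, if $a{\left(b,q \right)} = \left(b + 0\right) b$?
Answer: $2752$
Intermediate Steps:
$a{\left(b,q \right)} = b^{2}$ ($a{\left(b,q \right)} = b b = b^{2}$)
$\left(61 + a{\left(5,11 \right)}\right) 32 = \left(61 + 5^{2}\right) 32 = \left(61 + 25\right) 32 = 86 \cdot 32 = 2752$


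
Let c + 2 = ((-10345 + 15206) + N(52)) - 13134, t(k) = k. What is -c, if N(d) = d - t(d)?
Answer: 8275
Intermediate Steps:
N(d) = 0 (N(d) = d - d = 0)
c = -8275 (c = -2 + (((-10345 + 15206) + 0) - 13134) = -2 + ((4861 + 0) - 13134) = -2 + (4861 - 13134) = -2 - 8273 = -8275)
-c = -1*(-8275) = 8275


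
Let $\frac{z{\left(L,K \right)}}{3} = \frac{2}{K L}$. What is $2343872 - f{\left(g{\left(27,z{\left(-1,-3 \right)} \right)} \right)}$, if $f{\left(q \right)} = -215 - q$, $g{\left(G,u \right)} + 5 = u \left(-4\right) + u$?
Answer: $2344076$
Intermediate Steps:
$z{\left(L,K \right)} = \frac{6}{K L}$ ($z{\left(L,K \right)} = 3 \frac{2}{K L} = \frac{6}{K L}$)
$g{\left(G,u \right)} = -5 - 3 u$ ($g{\left(G,u \right)} = -5 + \left(u \left(-4\right) + u\right) = -5 + \left(- 4 u + u\right) = -5 - 3 u$)
$2343872 - f{\left(g{\left(27,z{\left(-1,-3 \right)} \right)} \right)} = 2343872 - \left(-215 - \left(-5 - 3 \frac{6}{\left(-3\right) \left(-1\right)}\right)\right) = 2343872 - \left(-215 - \left(-5 - 3 \cdot 6 \left(- \frac{1}{3}\right) \left(-1\right)\right)\right) = 2343872 - \left(-215 - \left(-5 - 6\right)\right) = 2343872 - \left(-215 - -11\right) = 2343872 - \left(-215 + 11\right) = 2343872 - -204 = 2343872 + 204 = 2344076$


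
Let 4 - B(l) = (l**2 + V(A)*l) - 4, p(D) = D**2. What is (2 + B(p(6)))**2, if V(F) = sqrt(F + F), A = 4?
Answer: 1664164 + 185184*sqrt(2) ≈ 1.9261e+6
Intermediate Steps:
V(F) = sqrt(2)*sqrt(F) (V(F) = sqrt(2*F) = sqrt(2)*sqrt(F))
B(l) = 8 - l**2 - 2*l*sqrt(2) (B(l) = 4 - ((l**2 + (sqrt(2)*sqrt(4))*l) - 4) = 4 - ((l**2 + (sqrt(2)*2)*l) - 4) = 4 - ((l**2 + (2*sqrt(2))*l) - 4) = 4 - ((l**2 + 2*l*sqrt(2)) - 4) = 4 - (-4 + l**2 + 2*l*sqrt(2)) = 4 + (4 - l**2 - 2*l*sqrt(2)) = 8 - l**2 - 2*l*sqrt(2))
(2 + B(p(6)))**2 = (2 + (8 - (6**2)**2 - 2*6**2*sqrt(2)))**2 = (2 + (8 - 1*36**2 - 2*36*sqrt(2)))**2 = (2 + (8 - 1*1296 - 72*sqrt(2)))**2 = (2 + (8 - 1296 - 72*sqrt(2)))**2 = (2 + (-1288 - 72*sqrt(2)))**2 = (-1286 - 72*sqrt(2))**2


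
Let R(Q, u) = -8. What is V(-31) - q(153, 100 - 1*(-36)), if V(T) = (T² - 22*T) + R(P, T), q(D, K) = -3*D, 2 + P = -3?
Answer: 2094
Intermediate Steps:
P = -5 (P = -2 - 3 = -5)
V(T) = -8 + T² - 22*T (V(T) = (T² - 22*T) - 8 = -8 + T² - 22*T)
V(-31) - q(153, 100 - 1*(-36)) = (-8 + (-31)² - 22*(-31)) - (-3)*153 = (-8 + 961 + 682) - 1*(-459) = 1635 + 459 = 2094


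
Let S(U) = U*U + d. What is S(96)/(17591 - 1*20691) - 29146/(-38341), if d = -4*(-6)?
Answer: -13195912/5942855 ≈ -2.2205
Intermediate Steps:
d = 24
S(U) = 24 + U² (S(U) = U*U + 24 = U² + 24 = 24 + U²)
S(96)/(17591 - 1*20691) - 29146/(-38341) = (24 + 96²)/(17591 - 1*20691) - 29146/(-38341) = (24 + 9216)/(17591 - 20691) - 29146*(-1/38341) = 9240/(-3100) + 29146/38341 = 9240*(-1/3100) + 29146/38341 = -462/155 + 29146/38341 = -13195912/5942855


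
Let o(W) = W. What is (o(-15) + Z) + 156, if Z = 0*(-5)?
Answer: 141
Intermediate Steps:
Z = 0
(o(-15) + Z) + 156 = (-15 + 0) + 156 = -15 + 156 = 141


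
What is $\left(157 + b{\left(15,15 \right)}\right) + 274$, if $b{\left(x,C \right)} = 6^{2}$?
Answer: $467$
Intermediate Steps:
$b{\left(x,C \right)} = 36$
$\left(157 + b{\left(15,15 \right)}\right) + 274 = \left(157 + 36\right) + 274 = 193 + 274 = 467$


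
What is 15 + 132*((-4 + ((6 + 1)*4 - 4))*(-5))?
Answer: -13185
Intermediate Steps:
15 + 132*((-4 + ((6 + 1)*4 - 4))*(-5)) = 15 + 132*((-4 + (7*4 - 4))*(-5)) = 15 + 132*((-4 + (28 - 4))*(-5)) = 15 + 132*((-4 + 24)*(-5)) = 15 + 132*(20*(-5)) = 15 + 132*(-100) = 15 - 13200 = -13185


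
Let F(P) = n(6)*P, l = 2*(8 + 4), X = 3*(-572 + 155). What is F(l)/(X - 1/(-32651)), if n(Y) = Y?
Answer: -293859/2552900 ≈ -0.11511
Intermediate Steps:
X = -1251 (X = 3*(-417) = -1251)
l = 24 (l = 2*12 = 24)
F(P) = 6*P
F(l)/(X - 1/(-32651)) = (6*24)/(-1251 - 1/(-32651)) = 144/(-1251 - 1*(-1/32651)) = 144/(-1251 + 1/32651) = 144/(-40846400/32651) = 144*(-32651/40846400) = -293859/2552900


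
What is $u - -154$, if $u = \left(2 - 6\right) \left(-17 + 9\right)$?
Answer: $186$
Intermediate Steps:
$u = 32$ ($u = \left(-4\right) \left(-8\right) = 32$)
$u - -154 = 32 - -154 = 32 + 154 = 186$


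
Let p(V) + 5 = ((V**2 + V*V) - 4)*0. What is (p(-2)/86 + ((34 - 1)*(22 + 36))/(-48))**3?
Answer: -2592242906553/40707584 ≈ -63680.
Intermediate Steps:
p(V) = -5 (p(V) = -5 + ((V**2 + V*V) - 4)*0 = -5 + ((V**2 + V**2) - 4)*0 = -5 + (2*V**2 - 4)*0 = -5 + (-4 + 2*V**2)*0 = -5 + 0 = -5)
(p(-2)/86 + ((34 - 1)*(22 + 36))/(-48))**3 = (-5/86 + ((34 - 1)*(22 + 36))/(-48))**3 = (-5*1/86 + (33*58)*(-1/48))**3 = (-5/86 + 1914*(-1/48))**3 = (-5/86 - 319/8)**3 = (-13737/344)**3 = -2592242906553/40707584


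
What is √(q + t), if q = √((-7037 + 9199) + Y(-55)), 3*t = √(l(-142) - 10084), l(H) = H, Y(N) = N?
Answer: √(63*√43 + 3*I*√10226)/3 ≈ 7.1712 + 2.3502*I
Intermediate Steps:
t = I*√10226/3 (t = √(-142 - 10084)/3 = √(-10226)/3 = (I*√10226)/3 = I*√10226/3 ≈ 33.708*I)
q = 7*√43 (q = √((-7037 + 9199) - 55) = √(2162 - 55) = √2107 = 7*√43 ≈ 45.902)
√(q + t) = √(7*√43 + I*√10226/3)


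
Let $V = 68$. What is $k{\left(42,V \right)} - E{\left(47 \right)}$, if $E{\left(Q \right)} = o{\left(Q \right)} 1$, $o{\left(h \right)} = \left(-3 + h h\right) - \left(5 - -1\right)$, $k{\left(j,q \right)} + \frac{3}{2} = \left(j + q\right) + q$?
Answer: $- \frac{4047}{2} \approx -2023.5$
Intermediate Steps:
$k{\left(j,q \right)} = - \frac{3}{2} + j + 2 q$ ($k{\left(j,q \right)} = - \frac{3}{2} + \left(\left(j + q\right) + q\right) = - \frac{3}{2} + \left(j + 2 q\right) = - \frac{3}{2} + j + 2 q$)
$o{\left(h \right)} = -9 + h^{2}$ ($o{\left(h \right)} = \left(-3 + h^{2}\right) - \left(5 + 1\right) = \left(-3 + h^{2}\right) - 6 = -9 + h^{2}$)
$E{\left(Q \right)} = -9 + Q^{2}$ ($E{\left(Q \right)} = \left(-9 + Q^{2}\right) 1 = -9 + Q^{2}$)
$k{\left(42,V \right)} - E{\left(47 \right)} = \left(- \frac{3}{2} + 42 + 2 \cdot 68\right) - \left(-9 + 47^{2}\right) = \left(- \frac{3}{2} + 42 + 136\right) - \left(-9 + 2209\right) = \frac{353}{2} - 2200 = - \frac{4047}{2}$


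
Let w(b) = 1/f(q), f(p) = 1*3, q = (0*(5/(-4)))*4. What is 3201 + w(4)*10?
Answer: 9613/3 ≈ 3204.3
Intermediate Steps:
q = 0 (q = (0*(5*(-¼)))*4 = (0*(-5/4))*4 = 0*4 = 0)
f(p) = 3
w(b) = ⅓ (w(b) = 1/3 = ⅓)
3201 + w(4)*10 = 3201 + (⅓)*10 = 3201 + 10/3 = 9613/3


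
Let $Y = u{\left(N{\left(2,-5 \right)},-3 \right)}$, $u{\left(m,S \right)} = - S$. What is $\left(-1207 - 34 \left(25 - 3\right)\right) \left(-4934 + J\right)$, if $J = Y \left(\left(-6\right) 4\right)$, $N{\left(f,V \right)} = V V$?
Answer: $9786730$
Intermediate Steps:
$N{\left(f,V \right)} = V^{2}$
$Y = 3$ ($Y = \left(-1\right) \left(-3\right) = 3$)
$J = -72$ ($J = 3 \left(\left(-6\right) 4\right) = 3 \left(-24\right) = -72$)
$\left(-1207 - 34 \left(25 - 3\right)\right) \left(-4934 + J\right) = \left(-1207 - 34 \left(25 - 3\right)\right) \left(-4934 - 72\right) = \left(-1207 - 748\right) \left(-5006\right) = \left(-1955\right) \left(-5006\right) = 9786730$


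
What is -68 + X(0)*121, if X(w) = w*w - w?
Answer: -68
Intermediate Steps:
X(w) = w² - w
-68 + X(0)*121 = -68 + (0*(-1 + 0))*121 = -68 + (0*(-1))*121 = -68 + 0*121 = -68 + 0 = -68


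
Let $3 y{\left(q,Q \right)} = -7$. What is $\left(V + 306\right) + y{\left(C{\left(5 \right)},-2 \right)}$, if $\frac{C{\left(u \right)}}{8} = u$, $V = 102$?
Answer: $\frac{1217}{3} \approx 405.67$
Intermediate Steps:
$C{\left(u \right)} = 8 u$
$y{\left(q,Q \right)} = - \frac{7}{3}$ ($y{\left(q,Q \right)} = \frac{1}{3} \left(-7\right) = - \frac{7}{3}$)
$\left(V + 306\right) + y{\left(C{\left(5 \right)},-2 \right)} = \left(102 + 306\right) - \frac{7}{3} = 408 - \frac{7}{3} = \frac{1217}{3}$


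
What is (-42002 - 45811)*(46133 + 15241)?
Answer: -5389435062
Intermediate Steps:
(-42002 - 45811)*(46133 + 15241) = -87813*61374 = -5389435062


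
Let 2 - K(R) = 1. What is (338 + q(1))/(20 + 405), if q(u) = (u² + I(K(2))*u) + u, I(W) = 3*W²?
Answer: 343/425 ≈ 0.80706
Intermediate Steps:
K(R) = 1 (K(R) = 2 - 1*1 = 2 - 1 = 1)
q(u) = u² + 4*u (q(u) = (u² + (3*1²)*u) + u = (u² + (3*1)*u) + u = (u² + 3*u) + u = u² + 4*u)
(338 + q(1))/(20 + 405) = (338 + 1*(4 + 1))/(20 + 405) = (338 + 1*5)/425 = (338 + 5)*(1/425) = 343*(1/425) = 343/425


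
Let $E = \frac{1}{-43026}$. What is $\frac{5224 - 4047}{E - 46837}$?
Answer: $- \frac{50641602}{2015208763} \approx -0.02513$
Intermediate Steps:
$E = - \frac{1}{43026} \approx -2.3242 \cdot 10^{-5}$
$\frac{5224 - 4047}{E - 46837} = \frac{5224 - 4047}{- \frac{1}{43026} - 46837} = \frac{5224 - 4047}{- \frac{2015208763}{43026}} = 1177 \left(- \frac{43026}{2015208763}\right) = - \frac{50641602}{2015208763}$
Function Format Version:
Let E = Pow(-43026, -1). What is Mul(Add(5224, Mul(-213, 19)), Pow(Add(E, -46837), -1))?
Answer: Rational(-50641602, 2015208763) ≈ -0.025130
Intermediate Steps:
E = Rational(-1, 43026) ≈ -2.3242e-5
Mul(Add(5224, Mul(-213, 19)), Pow(Add(E, -46837), -1)) = Mul(Add(5224, Mul(-213, 19)), Pow(Add(Rational(-1, 43026), -46837), -1)) = Mul(Add(5224, -4047), Pow(Rational(-2015208763, 43026), -1)) = Mul(1177, Rational(-43026, 2015208763)) = Rational(-50641602, 2015208763)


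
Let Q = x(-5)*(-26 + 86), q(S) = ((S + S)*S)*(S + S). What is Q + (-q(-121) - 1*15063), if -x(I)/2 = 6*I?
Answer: 7074781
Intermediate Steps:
x(I) = -12*I
q(S) = 4*S³ (q(S) = ((2*S)*S)*(2*S) = (2*S²)*(2*S) = 4*S³)
Q = 3600 (Q = (-12*(-5))*(-26 + 86) = 60*60 = 3600)
Q + (-q(-121) - 1*15063) = 3600 + (-4*(-121)³ - 1*15063) = 3600 + (-4*(-1771561) - 15063) = 3600 + (-1*(-7086244) - 15063) = 3600 + (7086244 - 15063) = 3600 + 7071181 = 7074781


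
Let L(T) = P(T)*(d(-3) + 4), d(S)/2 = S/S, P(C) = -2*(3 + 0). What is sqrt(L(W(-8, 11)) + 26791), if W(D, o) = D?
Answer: sqrt(26755) ≈ 163.57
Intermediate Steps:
P(C) = -6 (P(C) = -2*3 = -6)
d(S) = 2 (d(S) = 2*(S/S) = 2*1 = 2)
L(T) = -36 (L(T) = -6*(2 + 4) = -6*6 = -36)
sqrt(L(W(-8, 11)) + 26791) = sqrt(-36 + 26791) = sqrt(26755)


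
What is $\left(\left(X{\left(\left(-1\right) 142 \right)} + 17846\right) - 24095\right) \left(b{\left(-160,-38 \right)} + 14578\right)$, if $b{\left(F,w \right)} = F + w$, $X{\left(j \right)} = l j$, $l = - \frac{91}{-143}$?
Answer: $- \frac{1002760540}{11} \approx -9.116 \cdot 10^{7}$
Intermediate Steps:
$l = \frac{7}{11}$ ($l = \left(-91\right) \left(- \frac{1}{143}\right) = \frac{7}{11} \approx 0.63636$)
$X{\left(j \right)} = \frac{7 j}{11}$
$\left(\left(X{\left(\left(-1\right) 142 \right)} + 17846\right) - 24095\right) \left(b{\left(-160,-38 \right)} + 14578\right) = \left(\left(\frac{7 \left(\left(-1\right) 142\right)}{11} + 17846\right) - 24095\right) \left(\left(-160 - 38\right) + 14578\right) = \left(\left(\frac{7}{11} \left(-142\right) + 17846\right) - 24095\right) \left(-198 + 14578\right) = \left(\left(- \frac{994}{11} + 17846\right) - 24095\right) 14380 = \left(\frac{195312}{11} - 24095\right) 14380 = \left(- \frac{69733}{11}\right) 14380 = - \frac{1002760540}{11}$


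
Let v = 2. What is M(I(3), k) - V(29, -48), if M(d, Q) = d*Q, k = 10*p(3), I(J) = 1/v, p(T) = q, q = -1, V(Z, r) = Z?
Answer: -34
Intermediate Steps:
p(T) = -1
I(J) = ½ (I(J) = 1/2 = ½)
k = -10 (k = 10*(-1) = -10)
M(d, Q) = Q*d
M(I(3), k) - V(29, -48) = -10*½ - 1*29 = -5 - 29 = -34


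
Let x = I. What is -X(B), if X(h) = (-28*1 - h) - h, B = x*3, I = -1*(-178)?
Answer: 1096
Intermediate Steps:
I = 178
x = 178
B = 534 (B = 178*3 = 534)
X(h) = -28 - 2*h (X(h) = (-28 - h) - h = -28 - 2*h)
-X(B) = -(-28 - 2*534) = -(-28 - 1068) = -1*(-1096) = 1096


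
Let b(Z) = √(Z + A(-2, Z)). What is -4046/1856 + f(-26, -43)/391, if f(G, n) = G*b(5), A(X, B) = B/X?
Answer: -2023/928 - 13*√10/391 ≈ -2.2851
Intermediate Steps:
b(Z) = √2*√Z/2 (b(Z) = √(Z + Z/(-2)) = √(Z + Z*(-½)) = √(Z - Z/2) = √(Z/2) = √2*√Z/2)
f(G, n) = G*√10/2 (f(G, n) = G*(√2*√5/2) = G*(√10/2) = G*√10/2)
-4046/1856 + f(-26, -43)/391 = -4046/1856 + ((½)*(-26)*√10)/391 = -4046*1/1856 - 13*√10*(1/391) = -2023/928 - 13*√10/391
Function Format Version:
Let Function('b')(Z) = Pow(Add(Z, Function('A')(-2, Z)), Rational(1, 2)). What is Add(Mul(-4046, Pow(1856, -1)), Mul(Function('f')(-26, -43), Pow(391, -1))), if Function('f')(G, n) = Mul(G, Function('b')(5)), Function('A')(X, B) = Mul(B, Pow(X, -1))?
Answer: Add(Rational(-2023, 928), Mul(Rational(-13, 391), Pow(10, Rational(1, 2)))) ≈ -2.2851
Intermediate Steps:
Function('b')(Z) = Mul(Rational(1, 2), Pow(2, Rational(1, 2)), Pow(Z, Rational(1, 2))) (Function('b')(Z) = Pow(Add(Z, Mul(Z, Pow(-2, -1))), Rational(1, 2)) = Pow(Add(Z, Mul(Z, Rational(-1, 2))), Rational(1, 2)) = Pow(Add(Z, Mul(Rational(-1, 2), Z)), Rational(1, 2)) = Pow(Mul(Rational(1, 2), Z), Rational(1, 2)) = Mul(Rational(1, 2), Pow(2, Rational(1, 2)), Pow(Z, Rational(1, 2))))
Function('f')(G, n) = Mul(Rational(1, 2), G, Pow(10, Rational(1, 2))) (Function('f')(G, n) = Mul(G, Mul(Rational(1, 2), Pow(2, Rational(1, 2)), Pow(5, Rational(1, 2)))) = Mul(G, Mul(Rational(1, 2), Pow(10, Rational(1, 2)))) = Mul(Rational(1, 2), G, Pow(10, Rational(1, 2))))
Add(Mul(-4046, Pow(1856, -1)), Mul(Function('f')(-26, -43), Pow(391, -1))) = Add(Mul(-4046, Pow(1856, -1)), Mul(Mul(Rational(1, 2), -26, Pow(10, Rational(1, 2))), Pow(391, -1))) = Add(Mul(-4046, Rational(1, 1856)), Mul(Mul(-13, Pow(10, Rational(1, 2))), Rational(1, 391))) = Add(Rational(-2023, 928), Mul(Rational(-13, 391), Pow(10, Rational(1, 2))))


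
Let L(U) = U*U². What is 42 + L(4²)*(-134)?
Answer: -548822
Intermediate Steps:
L(U) = U³
42 + L(4²)*(-134) = 42 + (4²)³*(-134) = 42 + 16³*(-134) = 42 + 4096*(-134) = 42 - 548864 = -548822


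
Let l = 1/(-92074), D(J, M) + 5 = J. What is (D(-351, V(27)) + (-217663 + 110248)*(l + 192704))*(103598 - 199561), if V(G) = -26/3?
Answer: 182892752884228521547/92074 ≈ 1.9864e+15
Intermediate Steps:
V(G) = -26/3 (V(G) = -26*1/3 = -26/3)
D(J, M) = -5 + J
l = -1/92074 ≈ -1.0861e-5
(D(-351, V(27)) + (-217663 + 110248)*(l + 192704))*(103598 - 199561) = ((-5 - 351) + (-217663 + 110248)*(-1/92074 + 192704))*(103598 - 199561) = (-356 - 107415*17743028095/92074)*(-95963) = (-356 - 1905867362824425/92074)*(-95963) = -1905867395602769/92074*(-95963) = 182892752884228521547/92074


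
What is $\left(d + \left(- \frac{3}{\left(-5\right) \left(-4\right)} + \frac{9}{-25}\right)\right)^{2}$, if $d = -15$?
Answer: $\frac{2405601}{10000} \approx 240.56$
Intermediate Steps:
$\left(d + \left(- \frac{3}{\left(-5\right) \left(-4\right)} + \frac{9}{-25}\right)\right)^{2} = \left(-15 + \left(- \frac{3}{\left(-5\right) \left(-4\right)} + \frac{9}{-25}\right)\right)^{2} = \left(-15 - \left(\frac{9}{25} + \frac{3}{20}\right)\right)^{2} = \left(-15 - \frac{51}{100}\right)^{2} = \left(- \frac{1551}{100}\right)^{2} = \frac{2405601}{10000}$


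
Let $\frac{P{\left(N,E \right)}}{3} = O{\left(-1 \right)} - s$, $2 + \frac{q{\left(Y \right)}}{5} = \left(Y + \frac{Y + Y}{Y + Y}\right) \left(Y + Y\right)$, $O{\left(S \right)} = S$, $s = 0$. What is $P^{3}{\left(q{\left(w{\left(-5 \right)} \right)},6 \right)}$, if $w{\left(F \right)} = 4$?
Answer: $-27$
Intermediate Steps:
$q{\left(Y \right)} = -10 + 10 Y \left(1 + Y\right)$ ($q{\left(Y \right)} = -10 + 5 \left(Y + \frac{Y + Y}{Y + Y}\right) \left(Y + Y\right) = -10 + 5 \left(Y + \frac{2 Y}{2 Y}\right) 2 Y = -10 + 5 \left(Y + 2 Y \frac{1}{2 Y}\right) 2 Y = -10 + 5 \left(Y + 1\right) 2 Y = -10 + 5 \left(1 + Y\right) 2 Y = -10 + 5 \cdot 2 Y \left(1 + Y\right) = -10 + 10 Y \left(1 + Y\right)$)
$P{\left(N,E \right)} = -3$ ($P{\left(N,E \right)} = 3 \left(-1 - 0\right) = 3 \left(-1 + 0\right) = 3 \left(-1\right) = -3$)
$P^{3}{\left(q{\left(w{\left(-5 \right)} \right)},6 \right)} = \left(-3\right)^{3} = -27$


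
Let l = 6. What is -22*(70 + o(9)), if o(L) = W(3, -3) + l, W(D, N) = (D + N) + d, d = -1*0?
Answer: -1672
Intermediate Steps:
d = 0
W(D, N) = D + N (W(D, N) = (D + N) + 0 = D + N)
o(L) = 6 (o(L) = (3 - 3) + 6 = 0 + 6 = 6)
-22*(70 + o(9)) = -22*(70 + 6) = -22*76 = -1672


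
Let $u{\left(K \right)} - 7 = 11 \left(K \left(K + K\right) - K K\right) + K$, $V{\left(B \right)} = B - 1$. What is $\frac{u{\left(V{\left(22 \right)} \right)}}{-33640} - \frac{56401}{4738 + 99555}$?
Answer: $- \frac{2406175187}{3508416520} \approx -0.68583$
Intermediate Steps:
$V{\left(B \right)} = -1 + B$ ($V{\left(B \right)} = B - 1 = -1 + B$)
$u{\left(K \right)} = 7 + K + 11 K^{2}$ ($u{\left(K \right)} = 7 + \left(11 \left(K \left(K + K\right) - K K\right) + K\right) = 7 + \left(11 \left(K 2 K - K^{2}\right) + K\right) = 7 + \left(11 \left(2 K^{2} - K^{2}\right) + K\right) = 7 + \left(11 K^{2} + K\right) = 7 + \left(K + 11 K^{2}\right) = 7 + K + 11 K^{2}$)
$\frac{u{\left(V{\left(22 \right)} \right)}}{-33640} - \frac{56401}{4738 + 99555} = \frac{7 + \left(-1 + 22\right) + 11 \left(-1 + 22\right)^{2}}{-33640} - \frac{56401}{4738 + 99555} = \left(7 + 21 + 11 \cdot 21^{2}\right) \left(- \frac{1}{33640}\right) - \frac{56401}{104293} = \left(7 + 21 + 11 \cdot 441\right) \left(- \frac{1}{33640}\right) - \frac{56401}{104293} = \left(7 + 21 + 4851\right) \left(- \frac{1}{33640}\right) - \frac{56401}{104293} = 4879 \left(- \frac{1}{33640}\right) - \frac{56401}{104293} = - \frac{4879}{33640} - \frac{56401}{104293} = - \frac{2406175187}{3508416520}$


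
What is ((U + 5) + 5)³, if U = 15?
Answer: 15625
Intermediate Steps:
((U + 5) + 5)³ = ((15 + 5) + 5)³ = (20 + 5)³ = 25³ = 15625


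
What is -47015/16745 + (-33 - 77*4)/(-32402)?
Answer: -17854941/6383194 ≈ -2.7972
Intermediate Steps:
-47015/16745 + (-33 - 77*4)/(-32402) = -47015*1/16745 + (-33 - 308)*(-1/32402) = -9403/3349 - 341*(-1/32402) = -9403/3349 + 341/32402 = -17854941/6383194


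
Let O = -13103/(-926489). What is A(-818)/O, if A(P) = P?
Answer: -757868002/13103 ≈ -57839.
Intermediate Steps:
O = 13103/926489 (O = -13103*(-1/926489) = 13103/926489 ≈ 0.014143)
A(-818)/O = -818/13103/926489 = -818*926489/13103 = -757868002/13103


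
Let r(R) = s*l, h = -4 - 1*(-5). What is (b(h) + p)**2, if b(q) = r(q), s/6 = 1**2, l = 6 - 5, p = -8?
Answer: 4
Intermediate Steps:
l = 1
s = 6 (s = 6*1**2 = 6*1 = 6)
h = 1 (h = -4 + 5 = 1)
r(R) = 6 (r(R) = 6*1 = 6)
b(q) = 6
(b(h) + p)**2 = (6 - 8)**2 = (-2)**2 = 4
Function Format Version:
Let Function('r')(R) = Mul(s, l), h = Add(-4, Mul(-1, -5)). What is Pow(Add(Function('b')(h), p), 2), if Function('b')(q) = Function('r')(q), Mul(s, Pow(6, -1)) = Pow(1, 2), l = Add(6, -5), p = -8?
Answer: 4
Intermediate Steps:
l = 1
s = 6 (s = Mul(6, Pow(1, 2)) = Mul(6, 1) = 6)
h = 1 (h = Add(-4, 5) = 1)
Function('r')(R) = 6 (Function('r')(R) = Mul(6, 1) = 6)
Function('b')(q) = 6
Pow(Add(Function('b')(h), p), 2) = Pow(Add(6, -8), 2) = Pow(-2, 2) = 4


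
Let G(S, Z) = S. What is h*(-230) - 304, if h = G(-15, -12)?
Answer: 3146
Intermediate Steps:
h = -15
h*(-230) - 304 = -15*(-230) - 304 = 3450 - 304 = 3146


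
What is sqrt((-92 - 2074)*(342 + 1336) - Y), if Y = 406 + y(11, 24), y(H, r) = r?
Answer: I*sqrt(3634978) ≈ 1906.6*I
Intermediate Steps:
Y = 430 (Y = 406 + 24 = 430)
sqrt((-92 - 2074)*(342 + 1336) - Y) = sqrt((-92 - 2074)*(342 + 1336) - 1*430) = sqrt(-2166*1678 - 430) = sqrt(-3634548 - 430) = sqrt(-3634978) = I*sqrt(3634978)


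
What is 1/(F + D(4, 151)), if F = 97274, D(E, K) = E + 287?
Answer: 1/97565 ≈ 1.0250e-5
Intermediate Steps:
D(E, K) = 287 + E
1/(F + D(4, 151)) = 1/(97274 + (287 + 4)) = 1/(97274 + 291) = 1/97565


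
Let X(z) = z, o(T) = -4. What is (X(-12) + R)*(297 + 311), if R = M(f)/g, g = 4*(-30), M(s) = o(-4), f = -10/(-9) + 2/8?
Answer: -109136/15 ≈ -7275.7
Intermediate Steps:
f = 49/36 (f = -10*(-⅑) + 2*(⅛) = 10/9 + ¼ = 49/36 ≈ 1.3611)
M(s) = -4
g = -120
R = 1/30 (R = -4/(-120) = -4*(-1/120) = 1/30 ≈ 0.033333)
(X(-12) + R)*(297 + 311) = (-12 + 1/30)*(297 + 311) = -359/30*608 = -109136/15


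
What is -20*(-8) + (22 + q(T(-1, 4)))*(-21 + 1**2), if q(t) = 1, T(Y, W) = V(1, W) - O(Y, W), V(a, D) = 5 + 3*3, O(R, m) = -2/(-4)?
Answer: -300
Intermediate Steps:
O(R, m) = 1/2 (O(R, m) = -2*(-1/4) = 1/2)
V(a, D) = 14 (V(a, D) = 5 + 9 = 14)
T(Y, W) = 27/2 (T(Y, W) = 14 - 1*1/2 = 14 - 1/2 = 27/2)
-20*(-8) + (22 + q(T(-1, 4)))*(-21 + 1**2) = -20*(-8) + (22 + 1)*(-21 + 1**2) = 160 + 23*(-21 + 1) = 160 + 23*(-20) = 160 - 460 = -300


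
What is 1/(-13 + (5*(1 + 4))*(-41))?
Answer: -1/1038 ≈ -0.00096339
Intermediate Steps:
1/(-13 + (5*(1 + 4))*(-41)) = 1/(-13 + (5*5)*(-41)) = 1/(-13 + 25*(-41)) = 1/(-13 - 1025) = 1/(-1038) = -1/1038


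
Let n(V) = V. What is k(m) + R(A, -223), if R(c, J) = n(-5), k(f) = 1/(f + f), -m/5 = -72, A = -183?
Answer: -3599/720 ≈ -4.9986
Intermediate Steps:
m = 360 (m = -5*(-72) = 360)
k(f) = 1/(2*f)
R(c, J) = -5
k(m) + R(A, -223) = (½)/360 - 5 = (½)*(1/360) - 5 = 1/720 - 5 = -3599/720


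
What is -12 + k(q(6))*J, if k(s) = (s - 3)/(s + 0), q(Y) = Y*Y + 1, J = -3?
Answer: -546/37 ≈ -14.757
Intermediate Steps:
q(Y) = 1 + Y**2 (q(Y) = Y**2 + 1 = 1 + Y**2)
k(s) = (-3 + s)/s
-12 + k(q(6))*J = -12 + ((-3 + (1 + 6**2))/(1 + 6**2))*(-3) = -12 + ((-3 + (1 + 36))/(1 + 36))*(-3) = -12 + ((-3 + 37)/37)*(-3) = -12 + ((1/37)*34)*(-3) = -12 + (34/37)*(-3) = -12 - 102/37 = -546/37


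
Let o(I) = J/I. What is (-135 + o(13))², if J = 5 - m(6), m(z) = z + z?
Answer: 3104644/169 ≈ 18371.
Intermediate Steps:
m(z) = 2*z
J = -7 (J = 5 - 2*6 = 5 - 1*12 = 5 - 12 = -7)
o(I) = -7/I
(-135 + o(13))² = (-135 - 7/13)² = (-1762/13)² = 3104644/169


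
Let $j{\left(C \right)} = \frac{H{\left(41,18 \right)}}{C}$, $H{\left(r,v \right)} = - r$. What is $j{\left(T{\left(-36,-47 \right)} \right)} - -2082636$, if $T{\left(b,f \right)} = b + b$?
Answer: $\frac{149949833}{72} \approx 2.0826 \cdot 10^{6}$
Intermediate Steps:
$T{\left(b,f \right)} = 2 b$
$j{\left(C \right)} = - \frac{41}{C}$ ($j{\left(C \right)} = \frac{\left(-1\right) 41}{C} = - \frac{41}{C}$)
$j{\left(T{\left(-36,-47 \right)} \right)} - -2082636 = - \frac{41}{2 \left(-36\right)} - -2082636 = - \frac{41}{-72} + 2082636 = \left(-41\right) \left(- \frac{1}{72}\right) + 2082636 = \frac{41}{72} + 2082636 = \frac{149949833}{72}$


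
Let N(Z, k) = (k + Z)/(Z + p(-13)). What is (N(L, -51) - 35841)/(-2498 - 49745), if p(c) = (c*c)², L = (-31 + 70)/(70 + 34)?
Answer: 8189346336/11937055313 ≈ 0.68604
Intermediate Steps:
L = 3/8 (L = 39/104 = 39*(1/104) = 3/8 ≈ 0.37500)
p(c) = c⁴ (p(c) = (c²)² = c⁴)
N(Z, k) = (Z + k)/(28561 + Z) (N(Z, k) = (k + Z)/(Z + (-13)⁴) = (Z + k)/(Z + 28561) = (Z + k)/(28561 + Z))
(N(L, -51) - 35841)/(-2498 - 49745) = ((3/8 - 51)/(28561 + 3/8) - 35841)/(-2498 - 49745) = (-405/8/(228491/8) - 35841)/(-52243) = ((8/228491)*(-405/8) - 35841)*(-1/52243) = (-405/228491 - 35841)*(-1/52243) = -8189346336/228491*(-1/52243) = 8189346336/11937055313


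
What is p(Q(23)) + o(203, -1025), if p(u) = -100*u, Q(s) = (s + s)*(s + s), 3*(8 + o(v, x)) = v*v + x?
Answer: -594640/3 ≈ -1.9821e+5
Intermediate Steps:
o(v, x) = -8 + x/3 + v**2/3 (o(v, x) = -8 + (v*v + x)/3 = -8 + (v**2 + x)/3 = -8 + (x + v**2)/3 = -8 + (x/3 + v**2/3) = -8 + x/3 + v**2/3)
Q(s) = 4*s**2 (Q(s) = (2*s)*(2*s) = 4*s**2)
p(Q(23)) + o(203, -1025) = -400*23**2 + (-8 + (1/3)*(-1025) + (1/3)*203**2) = -400*529 + (-8 - 1025/3 + (1/3)*41209) = -100*2116 + (-8 - 1025/3 + 41209/3) = -211600 + 40160/3 = -594640/3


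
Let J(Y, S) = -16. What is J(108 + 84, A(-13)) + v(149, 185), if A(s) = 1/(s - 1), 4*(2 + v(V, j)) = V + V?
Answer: 113/2 ≈ 56.500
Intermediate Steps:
v(V, j) = -2 + V/2 (v(V, j) = -2 + (V + V)/4 = -2 + (2*V)/4 = -2 + V/2)
A(s) = 1/(-1 + s)
J(108 + 84, A(-13)) + v(149, 185) = -16 + (-2 + (½)*149) = -16 + (-2 + 149/2) = -16 + 145/2 = 113/2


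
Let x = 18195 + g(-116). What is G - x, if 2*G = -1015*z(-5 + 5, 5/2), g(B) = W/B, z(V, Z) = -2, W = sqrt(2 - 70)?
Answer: -17180 + I*sqrt(17)/58 ≈ -17180.0 + 0.071088*I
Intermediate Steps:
W = 2*I*sqrt(17) (W = sqrt(-68) = 2*I*sqrt(17) ≈ 8.2462*I)
g(B) = 2*I*sqrt(17)/B (g(B) = (2*I*sqrt(17))/B = 2*I*sqrt(17)/B)
x = 18195 - I*sqrt(17)/58 (x = 18195 + 2*I*sqrt(17)/(-116) = 18195 + 2*I*sqrt(17)*(-1/116) = 18195 - I*sqrt(17)/58 ≈ 18195.0 - 0.071088*I)
G = 1015 (G = (-1015*(-2))/2 = (1/2)*2030 = 1015)
G - x = 1015 - (18195 - I*sqrt(17)/58) = 1015 + (-18195 + I*sqrt(17)/58) = -17180 + I*sqrt(17)/58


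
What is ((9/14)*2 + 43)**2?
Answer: 96100/49 ≈ 1961.2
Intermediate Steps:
((9/14)*2 + 43)**2 = (9/7 + 43)**2 = (310/7)**2 = 96100/49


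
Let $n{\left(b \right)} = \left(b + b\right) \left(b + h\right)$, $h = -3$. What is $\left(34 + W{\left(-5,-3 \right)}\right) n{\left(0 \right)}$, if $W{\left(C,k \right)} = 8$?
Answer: $0$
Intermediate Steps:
$n{\left(b \right)} = 2 b \left(-3 + b\right)$ ($n{\left(b \right)} = \left(b + b\right) \left(b - 3\right) = 2 b \left(-3 + b\right)$)
$\left(34 + W{\left(-5,-3 \right)}\right) n{\left(0 \right)} = \left(34 + 8\right) 2 \cdot 0 \left(-3 + 0\right) = 42 \cdot 2 \cdot 0 \left(-3\right) = 42 \cdot 0 = 0$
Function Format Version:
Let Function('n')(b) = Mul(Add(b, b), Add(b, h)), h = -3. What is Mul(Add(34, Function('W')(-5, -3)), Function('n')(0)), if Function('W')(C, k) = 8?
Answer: 0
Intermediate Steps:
Function('n')(b) = Mul(2, b, Add(-3, b)) (Function('n')(b) = Mul(Add(b, b), Add(b, -3)) = Mul(Mul(2, b), Add(-3, b)) = Mul(2, b, Add(-3, b)))
Mul(Add(34, Function('W')(-5, -3)), Function('n')(0)) = Mul(Add(34, 8), Mul(2, 0, Add(-3, 0))) = Mul(42, Mul(2, 0, -3)) = Mul(42, 0) = 0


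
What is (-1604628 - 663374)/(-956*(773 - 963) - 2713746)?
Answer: 1134001/1266053 ≈ 0.89570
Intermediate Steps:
(-1604628 - 663374)/(-956*(773 - 963) - 2713746) = -2268002/(-956*(-190) - 2713746) = -2268002/(181640 - 2713746) = -2268002/(-2532106) = -2268002*(-1/2532106) = 1134001/1266053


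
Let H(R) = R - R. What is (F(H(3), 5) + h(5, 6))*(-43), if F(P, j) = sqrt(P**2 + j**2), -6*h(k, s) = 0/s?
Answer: -215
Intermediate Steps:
H(R) = 0
h(k, s) = 0 (h(k, s) = -0/s = -1/6*0 = 0)
(F(H(3), 5) + h(5, 6))*(-43) = (sqrt(0**2 + 5**2) + 0)*(-43) = (sqrt(0 + 25) + 0)*(-43) = (sqrt(25) + 0)*(-43) = (5 + 0)*(-43) = 5*(-43) = -215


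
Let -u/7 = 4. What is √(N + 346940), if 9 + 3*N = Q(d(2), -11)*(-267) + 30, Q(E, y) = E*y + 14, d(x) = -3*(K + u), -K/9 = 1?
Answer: √454370 ≈ 674.07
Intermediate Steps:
K = -9 (K = -9*1 = -9)
u = -28 (u = -7*4 = -28)
d(x) = 111 (d(x) = -3*(-9 - 28) = -3*(-37) = 111)
Q(E, y) = 14 + E*y
N = 107430 (N = -3 + ((14 + 111*(-11))*(-267) + 30)/3 = -3 + ((14 - 1221)*(-267) + 30)/3 = -3 + (-1207*(-267) + 30)/3 = -3 + (322269 + 30)/3 = -3 + (⅓)*322299 = -3 + 107433 = 107430)
√(N + 346940) = √(107430 + 346940) = √454370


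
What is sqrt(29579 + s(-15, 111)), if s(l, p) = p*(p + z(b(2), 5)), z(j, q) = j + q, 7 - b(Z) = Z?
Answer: sqrt(43010) ≈ 207.39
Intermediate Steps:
b(Z) = 7 - Z
s(l, p) = p*(10 + p) (s(l, p) = p*(p + ((7 - 1*2) + 5)) = p*(p + ((7 - 2) + 5)) = p*(p + (5 + 5)) = p*(p + 10) = p*(10 + p))
sqrt(29579 + s(-15, 111)) = sqrt(29579 + 111*(10 + 111)) = sqrt(29579 + 111*121) = sqrt(29579 + 13431) = sqrt(43010)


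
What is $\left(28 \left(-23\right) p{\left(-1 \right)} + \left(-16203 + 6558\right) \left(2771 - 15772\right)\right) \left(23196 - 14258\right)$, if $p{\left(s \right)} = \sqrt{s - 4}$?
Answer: $1120777337010 - 5756072 i \sqrt{5} \approx 1.1208 \cdot 10^{12} - 1.2871 \cdot 10^{7} i$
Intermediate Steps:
$p{\left(s \right)} = \sqrt{-4 + s}$
$\left(28 \left(-23\right) p{\left(-1 \right)} + \left(-16203 + 6558\right) \left(2771 - 15772\right)\right) \left(23196 - 14258\right) = \left(28 \left(-23\right) \sqrt{-4 - 1} + \left(-16203 + 6558\right) \left(2771 - 15772\right)\right) \left(23196 - 14258\right) = \left(- 644 \sqrt{-5} - -125394645\right) 8938 = \left(- 644 i \sqrt{5} + 125394645\right) 8938 = \left(125394645 - 644 i \sqrt{5}\right) 8938 = 1120777337010 - 5756072 i \sqrt{5}$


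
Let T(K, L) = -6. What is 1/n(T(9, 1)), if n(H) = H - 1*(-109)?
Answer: 1/103 ≈ 0.0097087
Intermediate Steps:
n(H) = 109 + H (n(H) = H + 109 = 109 + H)
1/n(T(9, 1)) = 1/(109 - 6) = 1/103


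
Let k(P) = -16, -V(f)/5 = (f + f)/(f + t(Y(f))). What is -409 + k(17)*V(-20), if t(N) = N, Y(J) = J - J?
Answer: -249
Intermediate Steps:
Y(J) = 0
V(f) = -10 (V(f) = -5*(f + f)/(f + 0) = -5*2*f/f = -5*2 = -10)
-409 + k(17)*V(-20) = -409 - 16*(-10) = -409 + 160 = -249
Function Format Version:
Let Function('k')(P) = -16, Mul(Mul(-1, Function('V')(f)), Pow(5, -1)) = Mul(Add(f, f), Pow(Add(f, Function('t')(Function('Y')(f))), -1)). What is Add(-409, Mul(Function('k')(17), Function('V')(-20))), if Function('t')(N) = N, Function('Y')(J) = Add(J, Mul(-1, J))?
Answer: -249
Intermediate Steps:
Function('Y')(J) = 0
Function('V')(f) = -10 (Function('V')(f) = Mul(-5, Mul(Add(f, f), Pow(Add(f, 0), -1))) = Mul(-5, Mul(Mul(2, f), Pow(f, -1))) = Mul(-5, 2) = -10)
Add(-409, Mul(Function('k')(17), Function('V')(-20))) = Add(-409, Mul(-16, -10)) = Add(-409, 160) = -249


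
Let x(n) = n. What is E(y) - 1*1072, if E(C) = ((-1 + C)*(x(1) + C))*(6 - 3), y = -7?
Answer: -928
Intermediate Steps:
E(C) = 3*(1 + C)*(-1 + C) (E(C) = ((-1 + C)*(1 + C))*(6 - 3) = ((1 + C)*(-1 + C))*3 = 3*(1 + C)*(-1 + C))
E(y) - 1*1072 = (-3 + 3*(-7)**2) - 1*1072 = (-3 + 3*49) - 1072 = (-3 + 147) - 1072 = 144 - 1072 = -928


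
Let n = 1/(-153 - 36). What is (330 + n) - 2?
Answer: 61991/189 ≈ 327.99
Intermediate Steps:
n = -1/189 (n = 1/(-189) = -1/189 ≈ -0.0052910)
(330 + n) - 2 = (330 - 1/189) - 2 = 62369/189 - 2 = 61991/189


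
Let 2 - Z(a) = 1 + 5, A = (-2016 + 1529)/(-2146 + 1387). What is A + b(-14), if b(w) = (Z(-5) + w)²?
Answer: 246403/759 ≈ 324.64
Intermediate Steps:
A = 487/759 (A = -487/(-759) = -487*(-1/759) = 487/759 ≈ 0.64163)
Z(a) = -4 (Z(a) = 2 - (1 + 5) = 2 - 1*6 = 2 - 6 = -4)
b(w) = (-4 + w)²
A + b(-14) = 487/759 + (-4 - 14)² = 487/759 + (-18)² = 487/759 + 324 = 246403/759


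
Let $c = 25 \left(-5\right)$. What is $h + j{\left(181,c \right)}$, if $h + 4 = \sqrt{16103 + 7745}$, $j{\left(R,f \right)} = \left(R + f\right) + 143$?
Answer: $195 + 2 \sqrt{5962} \approx 349.43$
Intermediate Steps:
$c = -125$
$j{\left(R,f \right)} = 143 + R + f$
$h = -4 + 2 \sqrt{5962}$ ($h = -4 + \sqrt{16103 + 7745} = -4 + \sqrt{23848} = -4 + 2 \sqrt{5962} \approx 150.43$)
$h + j{\left(181,c \right)} = \left(-4 + 2 \sqrt{5962}\right) + \left(143 + 181 - 125\right) = \left(-4 + 2 \sqrt{5962}\right) + 199 = 195 + 2 \sqrt{5962}$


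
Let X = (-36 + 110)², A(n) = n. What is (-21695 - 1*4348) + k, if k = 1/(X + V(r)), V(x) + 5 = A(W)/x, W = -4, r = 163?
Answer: -23224339904/891769 ≈ -26043.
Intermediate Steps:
X = 5476 (X = 74² = 5476)
V(x) = -5 - 4/x
k = 163/891769 (k = 1/(5476 + (-5 - 4/163)) = 1/(5476 - 819/163) = 1/(891769/163) = 163/891769 ≈ 0.00018278)
(-21695 - 1*4348) + k = (-21695 - 1*4348) + 163/891769 = (-21695 - 4348) + 163/891769 = -26043 + 163/891769 = -23224339904/891769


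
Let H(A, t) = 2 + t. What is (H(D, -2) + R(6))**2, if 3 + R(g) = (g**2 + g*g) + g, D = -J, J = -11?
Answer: 5625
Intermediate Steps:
D = 11 (D = -1*(-11) = 11)
R(g) = -3 + g + 2*g**2 (R(g) = -3 + ((g**2 + g*g) + g) = -3 + ((g**2 + g**2) + g) = -3 + (2*g**2 + g) = -3 + (g + 2*g**2) = -3 + g + 2*g**2)
(H(D, -2) + R(6))**2 = ((2 - 2) + (-3 + 6 + 2*6**2))**2 = (0 + (-3 + 6 + 2*36))**2 = (0 + (-3 + 6 + 72))**2 = (0 + 75)**2 = 75**2 = 5625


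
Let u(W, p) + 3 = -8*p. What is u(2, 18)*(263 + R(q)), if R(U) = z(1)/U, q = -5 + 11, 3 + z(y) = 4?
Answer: -77371/2 ≈ -38686.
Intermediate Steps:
z(y) = 1 (z(y) = -3 + 4 = 1)
q = 6
u(W, p) = -3 - 8*p
R(U) = 1/U
u(2, 18)*(263 + R(q)) = (-3 - 8*18)*(263 + 1/6) = (-3 - 144)*(263 + 1/6) = -147*1579/6 = -77371/2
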